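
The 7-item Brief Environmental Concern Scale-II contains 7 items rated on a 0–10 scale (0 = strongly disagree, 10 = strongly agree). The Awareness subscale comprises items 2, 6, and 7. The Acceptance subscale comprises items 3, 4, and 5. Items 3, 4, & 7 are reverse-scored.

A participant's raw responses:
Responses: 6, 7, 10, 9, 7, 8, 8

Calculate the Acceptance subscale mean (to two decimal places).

Acceptance items: 3, 4, 5.
Of these, items 3 and 4 are reverse-scored; on a 0–10 scale, reversed = 10 − raw.
  item 3: 10 − 10 = 0
  item 4: 10 − 9 = 1
  item 5: 7
Sum = 0 + 1 + 7 = 8
Mean = 8 / 3 = 2.67

2.67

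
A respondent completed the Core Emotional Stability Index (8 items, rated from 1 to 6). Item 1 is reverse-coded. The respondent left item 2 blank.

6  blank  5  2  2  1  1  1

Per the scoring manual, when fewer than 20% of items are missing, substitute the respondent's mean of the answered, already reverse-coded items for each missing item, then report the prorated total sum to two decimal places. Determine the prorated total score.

14.86

Reverse-coded (reversed = (1+6) − raw = 7 − raw):
  item 1: 7 − 6 = 1
Completed scored items (7 of 8): 1, 5, 2, 2, 1, 1, 1; sum = 13.
Person mean = 13 / 7 ≈ 1.8571
Prorated total = (13 / 7) × 8 = 14.86 (to 2 dp)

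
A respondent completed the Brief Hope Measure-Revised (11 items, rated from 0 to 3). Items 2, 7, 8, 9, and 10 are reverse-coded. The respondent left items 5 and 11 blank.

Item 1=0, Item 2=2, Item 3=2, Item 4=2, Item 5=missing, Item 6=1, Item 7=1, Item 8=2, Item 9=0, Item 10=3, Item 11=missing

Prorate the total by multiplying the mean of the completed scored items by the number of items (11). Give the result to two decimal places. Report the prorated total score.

14.67

Reverse-coded (reversed = (0+3) − raw = 3 − raw):
  item 2: 3 − 2 = 1
  item 7: 3 − 1 = 2
  item 8: 3 − 2 = 1
  item 9: 3 − 0 = 3
  item 10: 3 − 3 = 0
Completed scored items (9 of 11): 0, 1, 2, 2, 1, 2, 1, 3, 0; sum = 12.
Person mean = 12 / 9 ≈ 1.3333
Prorated total = (12 / 9) × 11 = 14.67 (to 2 dp)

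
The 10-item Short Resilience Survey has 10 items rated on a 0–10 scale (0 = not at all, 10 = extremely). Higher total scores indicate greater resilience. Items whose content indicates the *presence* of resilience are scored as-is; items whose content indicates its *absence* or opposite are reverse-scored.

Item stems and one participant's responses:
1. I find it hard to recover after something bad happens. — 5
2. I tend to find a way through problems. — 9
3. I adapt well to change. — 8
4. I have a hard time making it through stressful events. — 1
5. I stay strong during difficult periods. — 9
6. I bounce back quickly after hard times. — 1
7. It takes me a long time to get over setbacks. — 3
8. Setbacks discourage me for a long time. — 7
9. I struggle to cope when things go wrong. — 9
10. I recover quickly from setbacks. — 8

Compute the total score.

60

Items 1, 4, 7, 8, 9 describe the absence/opposite of resilience → reverse-score.
reversed = (0+10) − raw = 10 − raw.
  item 1: 10 − 5 = 5
  item 2: 9
  item 3: 8
  item 4: 10 − 1 = 9
  item 5: 9
  item 6: 1
  item 7: 10 − 3 = 7
  item 8: 10 − 7 = 3
  item 9: 10 − 9 = 1
  item 10: 8
Total = 5 + 9 + 8 + 9 + 9 + 1 + 7 + 3 + 1 + 8 = 60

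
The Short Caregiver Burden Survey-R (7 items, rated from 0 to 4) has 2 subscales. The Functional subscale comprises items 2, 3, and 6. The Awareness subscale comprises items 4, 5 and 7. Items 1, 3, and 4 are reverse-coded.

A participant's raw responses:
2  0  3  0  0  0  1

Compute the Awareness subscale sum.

5

Awareness items: 4, 5, 7.
Of these, item 4 is reverse-coded; on a 0–4 scale, reversed = 4 − raw.
  item 4: 4 − 0 = 4
  item 5: 0
  item 7: 1
Sum = 4 + 0 + 1 = 5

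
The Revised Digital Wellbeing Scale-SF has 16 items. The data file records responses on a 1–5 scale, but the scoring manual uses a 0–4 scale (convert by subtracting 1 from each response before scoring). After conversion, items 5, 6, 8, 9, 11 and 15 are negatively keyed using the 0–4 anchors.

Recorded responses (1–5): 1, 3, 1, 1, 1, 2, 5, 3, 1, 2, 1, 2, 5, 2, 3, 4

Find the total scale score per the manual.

Convert to 0–4: 0, 2, 0, 0, 0, 1, 4, 2, 0, 1, 0, 1, 4, 1, 2, 3
Reverse-coded (reversed = (0+4) − raw = 4 − raw):
  item 5: 4 − 0 = 4
  item 6: 4 − 1 = 3
  item 8: 4 − 2 = 2
  item 9: 4 − 0 = 4
  item 11: 4 − 0 = 4
  item 15: 4 − 2 = 2
Scored: 0, 2, 0, 0, 4, 3, 4, 2, 4, 1, 4, 1, 4, 1, 2, 3
Total = 35

35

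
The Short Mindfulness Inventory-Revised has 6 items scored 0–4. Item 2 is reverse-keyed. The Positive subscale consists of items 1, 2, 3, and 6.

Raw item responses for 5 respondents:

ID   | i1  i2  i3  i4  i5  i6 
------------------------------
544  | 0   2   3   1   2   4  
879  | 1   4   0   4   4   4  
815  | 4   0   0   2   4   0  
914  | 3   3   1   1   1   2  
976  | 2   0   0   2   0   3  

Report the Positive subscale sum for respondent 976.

Respondent 976 raw: 2, 0, 0, 2, 0, 3.
Positive items: 1, 2, 3, 6.
Reverse-coded (reversed = (0+4) − raw = 4 − raw):
  item 1: 2
  item 2: 4 − 0 = 4
  item 3: 0
  item 6: 3
Sum = 2 + 4 + 0 + 3 = 9

9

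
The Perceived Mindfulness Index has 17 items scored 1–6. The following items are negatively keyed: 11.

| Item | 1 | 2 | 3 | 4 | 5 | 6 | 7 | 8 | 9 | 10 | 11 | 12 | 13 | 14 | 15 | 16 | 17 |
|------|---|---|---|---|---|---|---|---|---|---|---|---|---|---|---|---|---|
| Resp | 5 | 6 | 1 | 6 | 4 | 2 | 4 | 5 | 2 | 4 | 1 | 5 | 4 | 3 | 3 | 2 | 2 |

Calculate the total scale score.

64

Negatively keyed items use 7 − raw:
  item 11: 7 − 1 = 6
Scored items: 5, 6, 1, 6, 4, 2, 4, 5, 2, 4, 6, 5, 4, 3, 3, 2, 2
Total = 5 + 6 + 1 + 6 + 4 + 2 + 4 + 5 + 2 + 4 + 6 + 5 + 4 + 3 + 3 + 2 + 2 = 64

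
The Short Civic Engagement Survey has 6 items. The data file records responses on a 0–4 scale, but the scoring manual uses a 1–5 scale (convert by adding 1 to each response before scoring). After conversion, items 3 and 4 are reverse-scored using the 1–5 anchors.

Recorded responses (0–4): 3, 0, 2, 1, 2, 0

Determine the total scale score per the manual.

Convert to 1–5: 4, 1, 3, 2, 3, 1
Reverse-coded (reverse-coded value = 6 − response):
  item 3: 6 − 3 = 3
  item 4: 6 − 2 = 4
Scored: 4, 1, 3, 4, 3, 1
Total = 16

16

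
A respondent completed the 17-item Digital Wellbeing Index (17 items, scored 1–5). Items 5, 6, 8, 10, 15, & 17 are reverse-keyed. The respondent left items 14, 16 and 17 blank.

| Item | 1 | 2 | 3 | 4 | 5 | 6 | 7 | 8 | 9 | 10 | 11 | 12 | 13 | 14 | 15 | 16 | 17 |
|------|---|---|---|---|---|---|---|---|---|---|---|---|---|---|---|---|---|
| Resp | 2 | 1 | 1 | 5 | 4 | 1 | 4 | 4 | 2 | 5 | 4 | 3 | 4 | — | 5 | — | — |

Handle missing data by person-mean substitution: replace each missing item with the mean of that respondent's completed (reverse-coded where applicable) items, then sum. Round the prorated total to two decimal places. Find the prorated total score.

44.93

Reverse-coded (reversed = (1+5) − raw = 6 − raw):
  item 5: 6 − 4 = 2
  item 6: 6 − 1 = 5
  item 8: 6 − 4 = 2
  item 10: 6 − 5 = 1
  item 15: 6 − 5 = 1
Completed scored items (14 of 17): 2, 1, 1, 5, 2, 5, 4, 2, 2, 1, 4, 3, 4, 1; sum = 37.
Person mean = 37 / 14 ≈ 2.6429
Prorated total = (37 / 14) × 17 = 44.93 (to 2 dp)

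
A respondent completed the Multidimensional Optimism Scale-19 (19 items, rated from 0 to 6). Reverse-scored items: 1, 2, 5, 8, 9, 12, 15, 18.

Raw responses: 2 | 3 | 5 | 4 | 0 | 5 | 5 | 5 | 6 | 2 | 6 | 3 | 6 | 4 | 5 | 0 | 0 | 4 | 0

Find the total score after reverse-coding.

Raw sum = 65. Reverse-scored items: 1, 2, 5, 8, 9, 12, 15, 18; their raw sum = 28.
Each reversal replaces raw with 6 − raw, changing the total by 6 − 2·raw per item.
Total = 65 + 8·6 − 2·28 = 65 + 48 − 56 = 57

57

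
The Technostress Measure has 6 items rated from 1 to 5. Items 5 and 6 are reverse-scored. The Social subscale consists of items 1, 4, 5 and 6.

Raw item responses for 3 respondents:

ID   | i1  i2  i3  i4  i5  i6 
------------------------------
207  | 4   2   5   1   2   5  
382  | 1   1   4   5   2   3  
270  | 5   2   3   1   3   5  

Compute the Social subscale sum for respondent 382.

Respondent 382 raw: 1, 1, 4, 5, 2, 3.
Social items: 1, 4, 5, 6.
Reverse-coded (on a 1–5 scale, reversed = 6 − raw):
  item 1: 1
  item 4: 5
  item 5: 6 − 2 = 4
  item 6: 6 − 3 = 3
Sum = 1 + 5 + 4 + 3 = 13

13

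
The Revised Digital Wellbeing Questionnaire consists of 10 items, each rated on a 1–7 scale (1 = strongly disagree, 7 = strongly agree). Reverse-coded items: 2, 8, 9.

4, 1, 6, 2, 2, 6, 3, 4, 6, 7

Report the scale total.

Reversing items 2, 8, and 9 with 8 − raw:
Total = 4 + (8−1) + 6 + 2 + 2 + 6 + 3 + (8−4) + (8−6) + 7
      = 4 + 7 + 6 + 2 + 2 + 6 + 3 + 4 + 2 + 7 = 43

43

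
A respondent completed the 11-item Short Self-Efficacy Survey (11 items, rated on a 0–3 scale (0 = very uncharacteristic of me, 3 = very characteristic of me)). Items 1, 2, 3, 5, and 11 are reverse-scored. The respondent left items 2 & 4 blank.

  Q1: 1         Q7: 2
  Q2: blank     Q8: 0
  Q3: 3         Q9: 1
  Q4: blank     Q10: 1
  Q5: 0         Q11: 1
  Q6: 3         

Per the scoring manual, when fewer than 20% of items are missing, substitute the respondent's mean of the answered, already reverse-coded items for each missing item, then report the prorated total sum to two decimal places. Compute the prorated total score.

Reverse-coded (on a 0–3 scale, reversed = 3 − raw):
  item 1: 3 − 1 = 2
  item 3: 3 − 3 = 0
  item 5: 3 − 0 = 3
  item 11: 3 − 1 = 2
Completed scored items (9 of 11): 2, 0, 3, 3, 2, 0, 1, 1, 2; sum = 14.
Person mean = 14 / 9 ≈ 1.5556
Prorated total = (14 / 9) × 11 = 17.11 (to 2 dp)

17.11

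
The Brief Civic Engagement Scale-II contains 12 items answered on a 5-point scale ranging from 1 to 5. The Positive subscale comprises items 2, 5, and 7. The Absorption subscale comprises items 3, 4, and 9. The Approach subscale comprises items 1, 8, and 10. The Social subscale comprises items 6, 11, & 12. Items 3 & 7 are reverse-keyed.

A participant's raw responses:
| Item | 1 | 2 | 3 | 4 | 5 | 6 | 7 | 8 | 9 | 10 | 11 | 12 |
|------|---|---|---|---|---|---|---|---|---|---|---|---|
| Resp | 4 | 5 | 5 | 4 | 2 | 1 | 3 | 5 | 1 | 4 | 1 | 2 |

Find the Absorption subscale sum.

Absorption items: 3, 4, 9.
Of these, item 3 is reverse-keyed; reverse-coded value = 6 − response.
  item 3: 6 − 5 = 1
  item 4: 4
  item 9: 1
Sum = 1 + 4 + 1 = 6

6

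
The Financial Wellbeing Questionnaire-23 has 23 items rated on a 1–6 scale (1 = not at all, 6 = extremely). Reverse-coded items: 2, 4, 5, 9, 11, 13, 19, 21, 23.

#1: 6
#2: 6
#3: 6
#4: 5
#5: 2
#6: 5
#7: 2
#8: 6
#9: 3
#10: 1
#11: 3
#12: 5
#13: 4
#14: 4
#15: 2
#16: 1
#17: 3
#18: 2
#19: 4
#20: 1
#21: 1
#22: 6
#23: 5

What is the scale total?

Reverse-coded items use 7 − raw:
  item 2: 7 − 6 = 1
  item 4: 7 − 5 = 2
  item 5: 7 − 2 = 5
  item 9: 7 − 3 = 4
  item 11: 7 − 3 = 4
  item 13: 7 − 4 = 3
  item 19: 7 − 4 = 3
  item 21: 7 − 1 = 6
  item 23: 7 − 5 = 2
Scored responses: 6, 1, 6, 2, 5, 5, 2, 6, 4, 1, 4, 5, 3, 4, 2, 1, 3, 2, 3, 1, 6, 6, 2
Total = 6 + 1 + 6 + 2 + 5 + 5 + 2 + 6 + 4 + 1 + 4 + 5 + 3 + 4 + 2 + 1 + 3 + 2 + 3 + 1 + 6 + 6 + 2 = 80

80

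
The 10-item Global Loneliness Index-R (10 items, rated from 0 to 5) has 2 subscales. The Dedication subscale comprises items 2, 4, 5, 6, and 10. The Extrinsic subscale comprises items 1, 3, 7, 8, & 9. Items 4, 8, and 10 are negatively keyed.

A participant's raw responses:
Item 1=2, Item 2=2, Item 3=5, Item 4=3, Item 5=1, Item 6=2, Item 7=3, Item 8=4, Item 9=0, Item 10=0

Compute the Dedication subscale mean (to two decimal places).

Dedication items: 2, 4, 5, 6, 10.
Of these, items 4 & 10 are negatively keyed; reversed = (0+5) − raw = 5 − raw.
  item 2: 2
  item 4: 5 − 3 = 2
  item 5: 1
  item 6: 2
  item 10: 5 − 0 = 5
Sum = 2 + 2 + 1 + 2 + 5 = 12
Mean = 12 / 5 = 2.40

2.40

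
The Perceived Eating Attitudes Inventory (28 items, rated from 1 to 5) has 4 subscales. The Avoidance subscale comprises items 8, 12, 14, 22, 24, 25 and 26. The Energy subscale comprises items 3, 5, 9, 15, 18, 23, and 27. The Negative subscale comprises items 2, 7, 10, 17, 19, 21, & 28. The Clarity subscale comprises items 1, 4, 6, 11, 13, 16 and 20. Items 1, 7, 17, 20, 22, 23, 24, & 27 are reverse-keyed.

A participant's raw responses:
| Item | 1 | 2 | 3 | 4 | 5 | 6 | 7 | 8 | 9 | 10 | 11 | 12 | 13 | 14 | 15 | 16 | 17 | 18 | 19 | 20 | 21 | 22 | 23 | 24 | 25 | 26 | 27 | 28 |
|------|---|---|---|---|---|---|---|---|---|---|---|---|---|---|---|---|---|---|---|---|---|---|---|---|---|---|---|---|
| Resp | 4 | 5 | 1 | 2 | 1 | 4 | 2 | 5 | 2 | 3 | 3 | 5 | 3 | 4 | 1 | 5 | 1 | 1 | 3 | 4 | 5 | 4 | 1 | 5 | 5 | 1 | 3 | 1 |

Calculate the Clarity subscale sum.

21

Clarity items: 1, 4, 6, 11, 13, 16, 20.
Of these, items 1 & 20 are reverse-keyed; reverse-coded value = 6 − response.
  item 1: 6 − 4 = 2
  item 4: 2
  item 6: 4
  item 11: 3
  item 13: 3
  item 16: 5
  item 20: 6 − 4 = 2
Sum = 2 + 2 + 4 + 3 + 3 + 5 + 2 = 21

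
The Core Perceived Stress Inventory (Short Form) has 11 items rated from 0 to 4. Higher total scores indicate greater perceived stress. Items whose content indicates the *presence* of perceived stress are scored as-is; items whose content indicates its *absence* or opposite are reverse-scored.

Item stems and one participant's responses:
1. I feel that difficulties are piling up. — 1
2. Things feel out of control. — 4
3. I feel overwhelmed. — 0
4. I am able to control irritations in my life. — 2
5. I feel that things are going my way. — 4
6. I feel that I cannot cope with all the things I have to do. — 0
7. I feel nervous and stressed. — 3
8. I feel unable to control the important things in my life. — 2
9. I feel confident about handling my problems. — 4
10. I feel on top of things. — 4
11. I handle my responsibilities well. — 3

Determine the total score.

13

Items 4, 5, 9, 10, 11 describe the absence/opposite of perceived stress → reverse-score.
reverse-coded value = 4 − response.
  item 1: 1
  item 2: 4
  item 3: 0
  item 4: 4 − 2 = 2
  item 5: 4 − 4 = 0
  item 6: 0
  item 7: 3
  item 8: 2
  item 9: 4 − 4 = 0
  item 10: 4 − 4 = 0
  item 11: 4 − 3 = 1
Total = 1 + 4 + 0 + 2 + 0 + 0 + 3 + 2 + 0 + 0 + 1 = 13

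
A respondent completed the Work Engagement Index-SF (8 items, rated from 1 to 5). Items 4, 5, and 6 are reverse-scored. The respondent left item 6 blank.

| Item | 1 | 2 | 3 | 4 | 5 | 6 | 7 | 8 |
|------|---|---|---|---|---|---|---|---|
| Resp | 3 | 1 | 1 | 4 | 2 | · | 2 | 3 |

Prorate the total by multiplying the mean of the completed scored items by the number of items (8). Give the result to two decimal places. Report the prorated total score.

18.29

Reverse-coded (reverse-coded value = 6 − response):
  item 4: 6 − 4 = 2
  item 5: 6 − 2 = 4
Completed scored items (7 of 8): 3, 1, 1, 2, 4, 2, 3; sum = 16.
Person mean = 16 / 7 ≈ 2.2857
Prorated total = (16 / 7) × 8 = 18.29 (to 2 dp)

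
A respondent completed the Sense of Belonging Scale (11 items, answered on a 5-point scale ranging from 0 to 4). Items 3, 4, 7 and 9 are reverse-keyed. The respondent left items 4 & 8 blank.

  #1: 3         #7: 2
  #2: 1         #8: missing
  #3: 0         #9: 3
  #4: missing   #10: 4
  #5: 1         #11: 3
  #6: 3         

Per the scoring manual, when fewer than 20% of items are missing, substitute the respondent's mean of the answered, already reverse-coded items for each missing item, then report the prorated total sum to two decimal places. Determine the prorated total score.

26.89

Reverse-coded (on a 0–4 scale, reversed = 4 − raw):
  item 3: 4 − 0 = 4
  item 7: 4 − 2 = 2
  item 9: 4 − 3 = 1
Completed scored items (9 of 11): 3, 1, 4, 1, 3, 2, 1, 4, 3; sum = 22.
Person mean = 22 / 9 ≈ 2.4444
Prorated total = (22 / 9) × 11 = 26.89 (to 2 dp)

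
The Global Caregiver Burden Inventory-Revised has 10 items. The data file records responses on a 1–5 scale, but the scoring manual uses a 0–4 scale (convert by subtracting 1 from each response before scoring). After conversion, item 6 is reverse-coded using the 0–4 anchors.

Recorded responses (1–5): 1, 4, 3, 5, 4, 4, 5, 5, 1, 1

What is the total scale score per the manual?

21

Convert to 0–4: 0, 3, 2, 4, 3, 3, 4, 4, 0, 0
Reverse-coded (reverse-coded value = 4 − response):
  item 6: 4 − 3 = 1
Scored: 0, 3, 2, 4, 3, 1, 4, 4, 0, 0
Total = 21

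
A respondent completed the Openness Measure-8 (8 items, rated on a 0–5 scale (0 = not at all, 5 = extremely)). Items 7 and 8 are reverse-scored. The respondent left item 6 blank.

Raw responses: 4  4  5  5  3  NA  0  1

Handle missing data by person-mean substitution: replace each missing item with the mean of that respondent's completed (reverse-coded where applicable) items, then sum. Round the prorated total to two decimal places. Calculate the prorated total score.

Reverse-coded (reversed = (0+5) − raw = 5 − raw):
  item 7: 5 − 0 = 5
  item 8: 5 − 1 = 4
Completed scored items (7 of 8): 4, 4, 5, 5, 3, 5, 4; sum = 30.
Person mean = 30 / 7 ≈ 4.2857
Prorated total = (30 / 7) × 8 = 34.29 (to 2 dp)

34.29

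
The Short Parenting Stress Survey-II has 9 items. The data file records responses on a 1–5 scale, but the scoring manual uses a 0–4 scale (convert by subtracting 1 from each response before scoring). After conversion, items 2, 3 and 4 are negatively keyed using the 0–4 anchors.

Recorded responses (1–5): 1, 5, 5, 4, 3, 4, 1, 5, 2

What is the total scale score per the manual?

Convert to 0–4: 0, 4, 4, 3, 2, 3, 0, 4, 1
Reverse-coded (reversed = (0+4) − raw = 4 − raw):
  item 2: 4 − 4 = 0
  item 3: 4 − 4 = 0
  item 4: 4 − 3 = 1
Scored: 0, 0, 0, 1, 2, 3, 0, 4, 1
Total = 11

11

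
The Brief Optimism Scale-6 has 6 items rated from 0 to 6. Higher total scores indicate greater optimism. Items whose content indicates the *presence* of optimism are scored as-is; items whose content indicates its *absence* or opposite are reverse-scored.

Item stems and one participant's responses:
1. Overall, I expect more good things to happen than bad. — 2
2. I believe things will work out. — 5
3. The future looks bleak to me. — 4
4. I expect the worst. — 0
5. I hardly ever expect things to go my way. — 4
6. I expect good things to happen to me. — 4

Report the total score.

Items 3, 4, 5 describe the absence/opposite of optimism → reverse-score.
reverse-coded value = 6 − response.
  item 1: 2
  item 2: 5
  item 3: 6 − 4 = 2
  item 4: 6 − 0 = 6
  item 5: 6 − 4 = 2
  item 6: 4
Total = 2 + 5 + 2 + 6 + 2 + 4 = 21

21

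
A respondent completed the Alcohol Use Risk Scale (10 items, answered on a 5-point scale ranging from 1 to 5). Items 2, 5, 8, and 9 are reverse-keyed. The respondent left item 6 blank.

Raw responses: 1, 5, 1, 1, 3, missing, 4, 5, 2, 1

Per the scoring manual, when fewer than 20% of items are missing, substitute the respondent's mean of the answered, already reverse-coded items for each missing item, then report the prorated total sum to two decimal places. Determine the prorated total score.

18.89

Reverse-coded (reversed = (1+5) − raw = 6 − raw):
  item 2: 6 − 5 = 1
  item 5: 6 − 3 = 3
  item 8: 6 − 5 = 1
  item 9: 6 − 2 = 4
Completed scored items (9 of 10): 1, 1, 1, 1, 3, 4, 1, 4, 1; sum = 17.
Person mean = 17 / 9 ≈ 1.8889
Prorated total = (17 / 9) × 10 = 18.89 (to 2 dp)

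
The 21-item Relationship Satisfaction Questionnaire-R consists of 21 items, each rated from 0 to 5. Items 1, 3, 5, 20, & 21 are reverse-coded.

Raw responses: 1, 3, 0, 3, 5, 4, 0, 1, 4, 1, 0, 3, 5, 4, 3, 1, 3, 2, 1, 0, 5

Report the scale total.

52

Raw sum = 49. Reverse-coded items: 1, 3, 5, 20, 21; their raw sum = 11.
Each reversal replaces raw with 5 − raw, changing the total by 5 − 2·raw per item.
Total = 49 + 5·5 − 2·11 = 49 + 25 − 22 = 52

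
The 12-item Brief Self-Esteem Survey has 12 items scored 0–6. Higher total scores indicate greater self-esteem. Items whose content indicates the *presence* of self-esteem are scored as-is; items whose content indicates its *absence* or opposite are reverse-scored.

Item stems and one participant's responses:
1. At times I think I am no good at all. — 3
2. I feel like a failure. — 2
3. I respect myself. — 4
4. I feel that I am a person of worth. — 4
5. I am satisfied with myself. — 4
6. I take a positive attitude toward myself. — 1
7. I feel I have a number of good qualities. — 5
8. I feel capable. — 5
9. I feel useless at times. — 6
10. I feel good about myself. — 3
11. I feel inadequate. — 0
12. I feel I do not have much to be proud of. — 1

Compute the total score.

Items 1, 2, 9, 11, 12 describe the absence/opposite of self-esteem → reverse-score.
reverse-coded value = 6 − response.
  item 1: 6 − 3 = 3
  item 2: 6 − 2 = 4
  item 3: 4
  item 4: 4
  item 5: 4
  item 6: 1
  item 7: 5
  item 8: 5
  item 9: 6 − 6 = 0
  item 10: 3
  item 11: 6 − 0 = 6
  item 12: 6 − 1 = 5
Total = 3 + 4 + 4 + 4 + 4 + 1 + 5 + 5 + 0 + 3 + 6 + 5 = 44

44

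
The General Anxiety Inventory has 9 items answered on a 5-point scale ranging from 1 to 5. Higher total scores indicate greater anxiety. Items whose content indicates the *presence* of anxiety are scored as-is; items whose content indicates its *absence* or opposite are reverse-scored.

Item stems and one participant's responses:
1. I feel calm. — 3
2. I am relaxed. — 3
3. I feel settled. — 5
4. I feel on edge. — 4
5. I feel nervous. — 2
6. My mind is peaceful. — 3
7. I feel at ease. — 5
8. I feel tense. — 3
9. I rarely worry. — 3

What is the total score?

Items 1, 2, 3, 6, 7, 9 describe the absence/opposite of anxiety → reverse-score.
reverse-coded value = 6 − response.
  item 1: 6 − 3 = 3
  item 2: 6 − 3 = 3
  item 3: 6 − 5 = 1
  item 4: 4
  item 5: 2
  item 6: 6 − 3 = 3
  item 7: 6 − 5 = 1
  item 8: 3
  item 9: 6 − 3 = 3
Total = 3 + 3 + 1 + 4 + 2 + 3 + 1 + 3 + 3 = 23

23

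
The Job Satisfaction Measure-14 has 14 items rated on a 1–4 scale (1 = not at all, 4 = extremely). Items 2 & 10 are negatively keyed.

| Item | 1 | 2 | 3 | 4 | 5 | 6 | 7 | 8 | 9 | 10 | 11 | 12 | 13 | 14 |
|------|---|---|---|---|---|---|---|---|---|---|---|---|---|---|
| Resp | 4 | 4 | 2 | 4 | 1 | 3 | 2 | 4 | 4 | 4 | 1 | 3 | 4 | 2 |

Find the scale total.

36

Negatively keyed items use 5 − raw:
  item 2: 5 − 4 = 1
  item 10: 5 − 4 = 1
Scored items: 4, 1, 2, 4, 1, 3, 2, 4, 4, 1, 1, 3, 4, 2
Total = 4 + 1 + 2 + 4 + 1 + 3 + 2 + 4 + 4 + 1 + 1 + 3 + 4 + 2 = 36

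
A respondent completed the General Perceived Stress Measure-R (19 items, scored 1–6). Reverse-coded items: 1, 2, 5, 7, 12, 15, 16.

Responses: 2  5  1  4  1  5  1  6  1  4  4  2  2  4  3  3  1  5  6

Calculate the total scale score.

75

Reversing items 1, 2, 5, 7, 12, 15, and 16 with 7 − raw:
Total = (7−2) + (7−5) + 1 + 4 + (7−1) + 5 + (7−1) + 6 + 1 + 4 + 4 + (7−2) + 2 + 4 + (7−3) + (7−3) + 1 + 5 + 6
      = 5 + 2 + 1 + 4 + 6 + 5 + 6 + 6 + 1 + 4 + 4 + 5 + 2 + 4 + 4 + 4 + 1 + 5 + 6 = 75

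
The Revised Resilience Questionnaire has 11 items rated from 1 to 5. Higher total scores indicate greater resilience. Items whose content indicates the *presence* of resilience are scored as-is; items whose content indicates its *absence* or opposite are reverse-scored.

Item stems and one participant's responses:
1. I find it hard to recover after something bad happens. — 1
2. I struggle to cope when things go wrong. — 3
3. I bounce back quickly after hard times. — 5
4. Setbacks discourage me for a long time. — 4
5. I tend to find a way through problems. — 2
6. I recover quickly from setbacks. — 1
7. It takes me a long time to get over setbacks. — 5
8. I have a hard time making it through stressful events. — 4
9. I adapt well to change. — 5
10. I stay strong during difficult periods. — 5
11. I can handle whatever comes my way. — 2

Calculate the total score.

Items 1, 2, 4, 7, 8 describe the absence/opposite of resilience → reverse-score.
on a 1–5 scale, reversed = 6 − raw.
  item 1: 6 − 1 = 5
  item 2: 6 − 3 = 3
  item 3: 5
  item 4: 6 − 4 = 2
  item 5: 2
  item 6: 1
  item 7: 6 − 5 = 1
  item 8: 6 − 4 = 2
  item 9: 5
  item 10: 5
  item 11: 2
Total = 5 + 3 + 5 + 2 + 2 + 1 + 1 + 2 + 5 + 5 + 2 = 33

33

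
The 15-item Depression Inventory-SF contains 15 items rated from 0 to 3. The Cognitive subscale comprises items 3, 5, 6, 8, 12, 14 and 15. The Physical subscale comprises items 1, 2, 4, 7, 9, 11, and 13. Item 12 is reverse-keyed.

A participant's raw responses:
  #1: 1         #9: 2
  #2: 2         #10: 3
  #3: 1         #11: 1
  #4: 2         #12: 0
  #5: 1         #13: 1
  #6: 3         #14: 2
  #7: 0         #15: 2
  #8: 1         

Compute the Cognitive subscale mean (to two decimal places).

1.86

Cognitive items: 3, 5, 6, 8, 12, 14, 15.
Of these, item 12 is reverse-keyed; on a 0–3 scale, reversed = 3 − raw.
  item 3: 1
  item 5: 1
  item 6: 3
  item 8: 1
  item 12: 3 − 0 = 3
  item 14: 2
  item 15: 2
Sum = 1 + 1 + 3 + 1 + 3 + 2 + 2 = 13
Mean = 13 / 7 = 1.86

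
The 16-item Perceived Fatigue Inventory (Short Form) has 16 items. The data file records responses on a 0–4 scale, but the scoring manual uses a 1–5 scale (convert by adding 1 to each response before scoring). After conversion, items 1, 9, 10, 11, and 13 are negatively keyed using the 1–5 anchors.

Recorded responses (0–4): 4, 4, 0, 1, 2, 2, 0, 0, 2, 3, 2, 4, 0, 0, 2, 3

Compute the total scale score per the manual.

43

Convert to 1–5: 5, 5, 1, 2, 3, 3, 1, 1, 3, 4, 3, 5, 1, 1, 3, 4
Reverse-coded (reverse-coded value = 6 − response):
  item 1: 6 − 5 = 1
  item 9: 6 − 3 = 3
  item 10: 6 − 4 = 2
  item 11: 6 − 3 = 3
  item 13: 6 − 1 = 5
Scored: 1, 5, 1, 2, 3, 3, 1, 1, 3, 2, 3, 5, 5, 1, 3, 4
Total = 43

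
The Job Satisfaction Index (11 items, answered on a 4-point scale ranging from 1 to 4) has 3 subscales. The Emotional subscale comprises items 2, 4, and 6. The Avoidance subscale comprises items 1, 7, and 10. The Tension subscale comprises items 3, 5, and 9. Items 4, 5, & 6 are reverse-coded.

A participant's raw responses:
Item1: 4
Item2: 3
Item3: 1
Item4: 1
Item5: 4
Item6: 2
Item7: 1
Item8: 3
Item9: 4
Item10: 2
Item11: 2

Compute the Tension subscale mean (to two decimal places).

Tension items: 3, 5, 9.
Of these, item 5 is reverse-coded; on a 1–4 scale, reversed = 5 − raw.
  item 3: 1
  item 5: 5 − 4 = 1
  item 9: 4
Sum = 1 + 1 + 4 = 6
Mean = 6 / 3 = 2.00

2.00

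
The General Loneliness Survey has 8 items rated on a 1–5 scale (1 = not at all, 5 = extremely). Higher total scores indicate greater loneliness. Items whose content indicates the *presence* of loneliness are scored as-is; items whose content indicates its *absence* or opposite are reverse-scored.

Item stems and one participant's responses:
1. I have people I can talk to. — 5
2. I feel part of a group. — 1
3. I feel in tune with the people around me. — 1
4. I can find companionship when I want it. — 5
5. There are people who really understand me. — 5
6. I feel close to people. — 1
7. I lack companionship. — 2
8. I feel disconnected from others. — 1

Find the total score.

21

Items 1, 2, 3, 4, 5, 6 describe the absence/opposite of loneliness → reverse-score.
on a 1–5 scale, reversed = 6 − raw.
  item 1: 6 − 5 = 1
  item 2: 6 − 1 = 5
  item 3: 6 − 1 = 5
  item 4: 6 − 5 = 1
  item 5: 6 − 5 = 1
  item 6: 6 − 1 = 5
  item 7: 2
  item 8: 1
Total = 1 + 5 + 5 + 1 + 1 + 5 + 2 + 1 = 21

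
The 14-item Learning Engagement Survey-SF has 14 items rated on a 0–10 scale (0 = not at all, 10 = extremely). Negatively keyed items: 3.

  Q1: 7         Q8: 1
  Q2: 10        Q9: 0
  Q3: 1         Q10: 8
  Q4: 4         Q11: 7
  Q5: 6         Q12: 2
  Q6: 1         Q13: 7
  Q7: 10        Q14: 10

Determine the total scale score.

Raw sum = 74. Negatively keyed items: 3; their raw sum = 1.
Each reversal replaces raw with 10 − raw, changing the total by 10 − 2·raw per item.
Total = 74 + 1·10 − 2·1 = 74 + 10 − 2 = 82

82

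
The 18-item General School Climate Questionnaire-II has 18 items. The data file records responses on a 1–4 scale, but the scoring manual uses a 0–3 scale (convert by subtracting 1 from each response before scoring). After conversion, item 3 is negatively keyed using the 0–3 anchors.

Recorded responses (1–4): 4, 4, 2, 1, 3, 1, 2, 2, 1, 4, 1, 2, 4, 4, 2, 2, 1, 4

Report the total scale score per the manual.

27

Convert to 0–3: 3, 3, 1, 0, 2, 0, 1, 1, 0, 3, 0, 1, 3, 3, 1, 1, 0, 3
Reverse-coded (reversed = (0+3) − raw = 3 − raw):
  item 3: 3 − 1 = 2
Scored: 3, 3, 2, 0, 2, 0, 1, 1, 0, 3, 0, 1, 3, 3, 1, 1, 0, 3
Total = 27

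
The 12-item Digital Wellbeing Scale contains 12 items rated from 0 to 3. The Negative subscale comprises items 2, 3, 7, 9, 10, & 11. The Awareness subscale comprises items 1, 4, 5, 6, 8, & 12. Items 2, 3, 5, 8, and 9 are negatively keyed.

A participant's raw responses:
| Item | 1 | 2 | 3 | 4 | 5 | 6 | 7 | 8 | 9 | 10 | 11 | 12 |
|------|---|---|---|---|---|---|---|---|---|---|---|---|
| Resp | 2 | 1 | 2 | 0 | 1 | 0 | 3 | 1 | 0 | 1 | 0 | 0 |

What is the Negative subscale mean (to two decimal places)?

1.67

Negative items: 2, 3, 7, 9, 10, 11.
Of these, items 2, 3, & 9 are negatively keyed; reversed = (0+3) − raw = 3 − raw.
  item 2: 3 − 1 = 2
  item 3: 3 − 2 = 1
  item 7: 3
  item 9: 3 − 0 = 3
  item 10: 1
  item 11: 0
Sum = 2 + 1 + 3 + 3 + 1 + 0 = 10
Mean = 10 / 6 = 1.67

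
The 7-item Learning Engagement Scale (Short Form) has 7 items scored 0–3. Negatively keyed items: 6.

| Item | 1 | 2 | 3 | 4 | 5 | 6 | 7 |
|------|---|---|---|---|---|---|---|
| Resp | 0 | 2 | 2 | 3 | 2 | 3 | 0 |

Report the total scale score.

9

Apply reverse scoring (reverse-coded value = 3 − response):
  item 6: 3 − 3 = 0
After reverse-coding: 0, 2, 2, 3, 2, 0, 0
Total = 0 + 2 + 2 + 3 + 2 + 0 + 0 = 9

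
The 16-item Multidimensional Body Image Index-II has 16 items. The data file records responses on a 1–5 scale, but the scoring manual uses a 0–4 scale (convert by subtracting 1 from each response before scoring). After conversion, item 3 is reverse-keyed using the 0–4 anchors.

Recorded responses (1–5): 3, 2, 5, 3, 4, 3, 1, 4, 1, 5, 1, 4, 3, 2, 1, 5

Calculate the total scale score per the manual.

27

Convert to 0–4: 2, 1, 4, 2, 3, 2, 0, 3, 0, 4, 0, 3, 2, 1, 0, 4
Reverse-coded (on a 0–4 scale, reversed = 4 − raw):
  item 3: 4 − 4 = 0
Scored: 2, 1, 0, 2, 3, 2, 0, 3, 0, 4, 0, 3, 2, 1, 0, 4
Total = 27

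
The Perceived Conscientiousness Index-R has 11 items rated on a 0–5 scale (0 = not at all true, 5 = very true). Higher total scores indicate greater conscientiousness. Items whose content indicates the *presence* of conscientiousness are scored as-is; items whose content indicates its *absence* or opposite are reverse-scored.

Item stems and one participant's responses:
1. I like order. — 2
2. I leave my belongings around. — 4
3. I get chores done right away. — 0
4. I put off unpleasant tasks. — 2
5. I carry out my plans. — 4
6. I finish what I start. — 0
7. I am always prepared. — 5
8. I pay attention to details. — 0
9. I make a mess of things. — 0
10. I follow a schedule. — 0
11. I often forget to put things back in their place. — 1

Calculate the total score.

Items 2, 4, 9, 11 describe the absence/opposite of conscientiousness → reverse-score.
reverse-coded value = 5 − response.
  item 1: 2
  item 2: 5 − 4 = 1
  item 3: 0
  item 4: 5 − 2 = 3
  item 5: 4
  item 6: 0
  item 7: 5
  item 8: 0
  item 9: 5 − 0 = 5
  item 10: 0
  item 11: 5 − 1 = 4
Total = 2 + 1 + 0 + 3 + 4 + 0 + 5 + 0 + 5 + 0 + 4 = 24

24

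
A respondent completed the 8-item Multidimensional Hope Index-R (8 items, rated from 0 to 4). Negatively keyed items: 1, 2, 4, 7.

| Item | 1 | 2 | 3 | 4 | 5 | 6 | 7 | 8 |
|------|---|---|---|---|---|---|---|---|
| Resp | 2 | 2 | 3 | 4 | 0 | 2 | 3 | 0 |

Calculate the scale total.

Raw sum = 16. Negatively keyed items: 1, 2, 4, 7; their raw sum = 11.
Each reversal replaces raw with 4 − raw, changing the total by 4 − 2·raw per item.
Total = 16 + 4·4 − 2·11 = 16 + 16 − 22 = 10

10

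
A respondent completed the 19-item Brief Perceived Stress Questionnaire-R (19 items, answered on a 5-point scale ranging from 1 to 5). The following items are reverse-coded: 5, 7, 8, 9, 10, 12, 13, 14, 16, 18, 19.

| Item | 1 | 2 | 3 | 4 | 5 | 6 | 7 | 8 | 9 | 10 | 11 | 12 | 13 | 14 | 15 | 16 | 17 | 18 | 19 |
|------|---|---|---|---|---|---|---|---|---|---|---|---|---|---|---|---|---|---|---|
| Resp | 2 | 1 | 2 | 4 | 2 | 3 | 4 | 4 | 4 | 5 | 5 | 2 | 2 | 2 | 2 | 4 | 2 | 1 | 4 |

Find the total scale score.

Apply reverse scoring (on a 1–5 scale, reversed = 6 − raw):
  item 5: 6 − 2 = 4
  item 7: 6 − 4 = 2
  item 8: 6 − 4 = 2
  item 9: 6 − 4 = 2
  item 10: 6 − 5 = 1
  item 12: 6 − 2 = 4
  item 13: 6 − 2 = 4
  item 14: 6 − 2 = 4
  item 16: 6 − 4 = 2
  item 18: 6 − 1 = 5
  item 19: 6 − 4 = 2
Scored items: 2, 1, 2, 4, 4, 3, 2, 2, 2, 1, 5, 4, 4, 4, 2, 2, 2, 5, 2
Total = 2 + 1 + 2 + 4 + 4 + 3 + 2 + 2 + 2 + 1 + 5 + 4 + 4 + 4 + 2 + 2 + 2 + 5 + 2 = 53

53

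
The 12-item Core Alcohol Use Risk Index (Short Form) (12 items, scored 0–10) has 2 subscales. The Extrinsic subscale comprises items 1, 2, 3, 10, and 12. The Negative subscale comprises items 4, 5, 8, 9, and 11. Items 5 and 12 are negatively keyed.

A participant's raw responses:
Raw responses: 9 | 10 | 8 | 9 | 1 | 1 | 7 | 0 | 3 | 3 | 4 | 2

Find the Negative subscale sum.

Negative items: 4, 5, 8, 9, 11.
Of these, item 5 is negatively keyed; on a 0–10 scale, reversed = 10 − raw.
  item 4: 9
  item 5: 10 − 1 = 9
  item 8: 0
  item 9: 3
  item 11: 4
Sum = 9 + 9 + 0 + 3 + 4 = 25

25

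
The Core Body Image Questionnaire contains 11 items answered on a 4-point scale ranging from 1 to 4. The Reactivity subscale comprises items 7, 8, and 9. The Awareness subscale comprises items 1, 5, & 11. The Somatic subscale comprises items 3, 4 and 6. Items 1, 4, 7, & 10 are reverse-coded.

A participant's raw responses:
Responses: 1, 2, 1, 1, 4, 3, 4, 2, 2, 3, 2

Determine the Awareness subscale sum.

Awareness items: 1, 5, 11.
Of these, item 1 is reverse-coded; on a 1–4 scale, reversed = 5 − raw.
  item 1: 5 − 1 = 4
  item 5: 4
  item 11: 2
Sum = 4 + 4 + 2 = 10

10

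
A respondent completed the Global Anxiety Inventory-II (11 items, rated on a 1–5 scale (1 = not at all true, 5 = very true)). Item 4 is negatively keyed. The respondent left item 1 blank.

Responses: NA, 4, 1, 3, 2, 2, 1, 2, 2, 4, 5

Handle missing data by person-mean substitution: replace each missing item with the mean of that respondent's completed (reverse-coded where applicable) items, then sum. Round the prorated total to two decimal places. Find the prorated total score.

Reverse-coded (reversed = (1+5) − raw = 6 − raw):
  item 4: 6 − 3 = 3
Completed scored items (10 of 11): 4, 1, 3, 2, 2, 1, 2, 2, 4, 5; sum = 26.
Person mean = 26 / 10 ≈ 2.6000
Prorated total = (26 / 10) × 11 = 28.60 (to 2 dp)

28.60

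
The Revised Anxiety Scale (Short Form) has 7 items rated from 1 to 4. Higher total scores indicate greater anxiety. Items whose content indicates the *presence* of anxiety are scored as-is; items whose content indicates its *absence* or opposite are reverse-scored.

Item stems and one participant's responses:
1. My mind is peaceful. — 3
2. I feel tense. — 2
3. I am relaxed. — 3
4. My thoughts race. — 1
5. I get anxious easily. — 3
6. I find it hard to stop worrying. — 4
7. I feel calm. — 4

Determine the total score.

15

Items 1, 3, 7 describe the absence/opposite of anxiety → reverse-score.
on a 1–4 scale, reversed = 5 − raw.
  item 1: 5 − 3 = 2
  item 2: 2
  item 3: 5 − 3 = 2
  item 4: 1
  item 5: 3
  item 6: 4
  item 7: 5 − 4 = 1
Total = 2 + 2 + 2 + 1 + 3 + 4 + 1 = 15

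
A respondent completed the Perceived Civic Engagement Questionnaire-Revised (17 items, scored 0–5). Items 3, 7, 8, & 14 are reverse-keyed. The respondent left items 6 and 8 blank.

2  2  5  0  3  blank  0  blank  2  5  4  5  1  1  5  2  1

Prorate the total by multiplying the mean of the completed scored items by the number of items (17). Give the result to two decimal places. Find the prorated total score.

46.47

Reverse-coded (reversed = (0+5) − raw = 5 − raw):
  item 3: 5 − 5 = 0
  item 7: 5 − 0 = 5
  item 14: 5 − 1 = 4
Completed scored items (15 of 17): 2, 2, 0, 0, 3, 5, 2, 5, 4, 5, 1, 4, 5, 2, 1; sum = 41.
Person mean = 41 / 15 ≈ 2.7333
Prorated total = (41 / 15) × 17 = 46.47 (to 2 dp)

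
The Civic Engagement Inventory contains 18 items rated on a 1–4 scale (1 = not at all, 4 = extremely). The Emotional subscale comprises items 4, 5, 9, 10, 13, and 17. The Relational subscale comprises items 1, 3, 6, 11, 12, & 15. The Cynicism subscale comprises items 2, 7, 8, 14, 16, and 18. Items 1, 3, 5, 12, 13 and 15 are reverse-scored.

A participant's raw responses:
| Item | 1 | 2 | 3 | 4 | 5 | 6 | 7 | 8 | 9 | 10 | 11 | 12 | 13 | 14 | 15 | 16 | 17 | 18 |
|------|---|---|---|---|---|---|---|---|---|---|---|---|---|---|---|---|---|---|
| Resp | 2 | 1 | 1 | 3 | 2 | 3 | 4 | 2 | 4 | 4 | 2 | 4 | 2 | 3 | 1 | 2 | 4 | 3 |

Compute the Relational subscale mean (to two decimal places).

2.83

Relational items: 1, 3, 6, 11, 12, 15.
Of these, items 1, 3, 12 and 15 are reverse-scored; reverse-coded value = 5 − response.
  item 1: 5 − 2 = 3
  item 3: 5 − 1 = 4
  item 6: 3
  item 11: 2
  item 12: 5 − 4 = 1
  item 15: 5 − 1 = 4
Sum = 3 + 4 + 3 + 2 + 1 + 4 = 17
Mean = 17 / 6 = 2.83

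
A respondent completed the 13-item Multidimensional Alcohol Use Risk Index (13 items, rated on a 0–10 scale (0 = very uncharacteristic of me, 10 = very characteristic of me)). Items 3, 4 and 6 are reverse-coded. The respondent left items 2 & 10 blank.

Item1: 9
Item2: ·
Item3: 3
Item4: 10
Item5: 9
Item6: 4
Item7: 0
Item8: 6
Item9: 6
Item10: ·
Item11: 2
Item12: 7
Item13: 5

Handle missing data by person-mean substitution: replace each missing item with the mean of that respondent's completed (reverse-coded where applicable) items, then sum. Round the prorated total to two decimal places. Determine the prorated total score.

Reverse-coded (on a 0–10 scale, reversed = 10 − raw):
  item 3: 10 − 3 = 7
  item 4: 10 − 10 = 0
  item 6: 10 − 4 = 6
Completed scored items (11 of 13): 9, 7, 0, 9, 6, 0, 6, 6, 2, 7, 5; sum = 57.
Person mean = 57 / 11 ≈ 5.1818
Prorated total = (57 / 11) × 13 = 67.36 (to 2 dp)

67.36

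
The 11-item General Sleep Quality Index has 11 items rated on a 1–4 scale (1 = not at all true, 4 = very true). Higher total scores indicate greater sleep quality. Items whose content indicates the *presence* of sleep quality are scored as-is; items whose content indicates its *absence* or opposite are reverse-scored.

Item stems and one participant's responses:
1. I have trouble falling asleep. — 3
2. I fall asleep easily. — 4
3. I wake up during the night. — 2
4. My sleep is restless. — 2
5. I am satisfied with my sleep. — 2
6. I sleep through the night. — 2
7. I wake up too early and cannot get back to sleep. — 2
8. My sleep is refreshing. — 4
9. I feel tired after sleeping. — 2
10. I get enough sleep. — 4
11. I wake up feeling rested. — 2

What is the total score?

Items 1, 3, 4, 7, 9 describe the absence/opposite of sleep quality → reverse-score.
reversed = (1+4) − raw = 5 − raw.
  item 1: 5 − 3 = 2
  item 2: 4
  item 3: 5 − 2 = 3
  item 4: 5 − 2 = 3
  item 5: 2
  item 6: 2
  item 7: 5 − 2 = 3
  item 8: 4
  item 9: 5 − 2 = 3
  item 10: 4
  item 11: 2
Total = 2 + 4 + 3 + 3 + 2 + 2 + 3 + 4 + 3 + 4 + 2 = 32

32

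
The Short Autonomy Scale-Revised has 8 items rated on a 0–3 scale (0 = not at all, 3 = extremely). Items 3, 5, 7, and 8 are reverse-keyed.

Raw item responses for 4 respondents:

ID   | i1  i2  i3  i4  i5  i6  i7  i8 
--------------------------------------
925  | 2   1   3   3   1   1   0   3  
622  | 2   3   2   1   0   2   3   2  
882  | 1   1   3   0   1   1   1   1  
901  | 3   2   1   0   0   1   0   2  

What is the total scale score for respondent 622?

13

Respondent 622 raw: 2, 3, 2, 1, 0, 2, 3, 2.
Reverse-coded (reversed = (0+3) − raw = 3 − raw):
  item 1: 2
  item 2: 3
  item 3: 3 − 2 = 1
  item 4: 1
  item 5: 3 − 0 = 3
  item 6: 2
  item 7: 3 − 3 = 0
  item 8: 3 − 2 = 1
Sum = 2 + 3 + 1 + 1 + 3 + 2 + 0 + 1 = 13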